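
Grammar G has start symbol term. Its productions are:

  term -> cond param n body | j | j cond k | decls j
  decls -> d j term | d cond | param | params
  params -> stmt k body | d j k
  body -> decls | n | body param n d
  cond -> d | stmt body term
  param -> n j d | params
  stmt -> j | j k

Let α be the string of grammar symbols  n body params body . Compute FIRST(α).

n is a terminal; add {n} and stop.

{ n }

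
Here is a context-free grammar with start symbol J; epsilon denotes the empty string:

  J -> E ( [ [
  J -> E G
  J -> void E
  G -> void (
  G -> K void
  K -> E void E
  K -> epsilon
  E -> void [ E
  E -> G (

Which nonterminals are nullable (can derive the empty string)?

{ K }

Directly nullable (have an epsilon-production): K.
No other nonterminal has a production whose RHS symbols are all nullable.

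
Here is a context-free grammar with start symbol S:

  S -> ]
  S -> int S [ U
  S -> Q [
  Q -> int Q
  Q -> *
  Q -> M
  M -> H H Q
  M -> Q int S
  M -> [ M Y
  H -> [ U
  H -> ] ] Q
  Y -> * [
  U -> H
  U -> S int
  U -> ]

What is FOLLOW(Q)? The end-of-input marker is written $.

{ $, *, [, ], int }

In S -> Q [: add FIRST([) = { [ }.
In Q -> int Q: Q is at the end, add FOLLOW(Q) = { $, *, [, ], int }.
In M -> H H Q: Q is at the end, add FOLLOW(M) = { $, *, [, ], int }.
In M -> Q int S: add FIRST(int S) = { int }.
In H -> ] ] Q: Q is at the end, add FOLLOW(H) = { $, *, [, ], int }.
Union: FOLLOW(Q) = { $, *, [, ], int }.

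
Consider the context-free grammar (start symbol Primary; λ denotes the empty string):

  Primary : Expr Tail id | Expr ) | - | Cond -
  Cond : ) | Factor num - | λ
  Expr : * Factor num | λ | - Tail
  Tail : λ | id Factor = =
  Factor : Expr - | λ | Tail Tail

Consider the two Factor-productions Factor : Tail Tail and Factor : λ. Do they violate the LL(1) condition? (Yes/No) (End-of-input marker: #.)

FIRST(Tail Tail) = { id, λ } and FIRST(λ) = { λ }.
Both alternatives are nullable, violating the LL(1) condition.

Yes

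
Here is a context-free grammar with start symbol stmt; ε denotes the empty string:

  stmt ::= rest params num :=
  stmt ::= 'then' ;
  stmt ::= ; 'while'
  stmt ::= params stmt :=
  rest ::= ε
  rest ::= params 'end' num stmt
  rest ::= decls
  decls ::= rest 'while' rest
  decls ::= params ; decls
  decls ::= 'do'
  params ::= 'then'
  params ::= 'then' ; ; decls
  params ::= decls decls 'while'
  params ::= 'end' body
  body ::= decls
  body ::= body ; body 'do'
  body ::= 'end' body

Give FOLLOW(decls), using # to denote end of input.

In rest ::= decls: decls is at the end, add FOLLOW(rest) = { 'do', 'end', 'then', 'while', ;, num }.
In decls ::= params ; decls: decls is at the end, add FOLLOW(decls) = { 'do', 'end', 'then', 'while', ;, num }.
In params ::= 'then' ; ; decls: decls is at the end, add FOLLOW(params) = { 'do', 'end', 'then', 'while', ;, num }.
In params ::= decls decls 'while': add FIRST(decls 'while') = { 'do', 'end', 'then', 'while' }.
In params ::= decls decls 'while': add FIRST('while') = { 'while' }.
In body ::= decls: decls is at the end, add FOLLOW(body) = { 'do', 'end', 'then', 'while', ;, num }.
Union: FOLLOW(decls) = { 'do', 'end', 'then', 'while', ;, num }.

{ 'do', 'end', 'then', 'while', ;, num }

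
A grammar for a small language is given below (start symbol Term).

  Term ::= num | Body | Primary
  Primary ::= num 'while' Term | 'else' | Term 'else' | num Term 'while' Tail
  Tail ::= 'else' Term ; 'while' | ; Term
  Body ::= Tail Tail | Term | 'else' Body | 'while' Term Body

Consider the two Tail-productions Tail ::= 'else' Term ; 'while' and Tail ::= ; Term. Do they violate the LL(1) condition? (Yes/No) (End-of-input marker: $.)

FIRST('else' Term ; 'while') = { 'else' } and FIRST(; Term) = { ; }.
The FIRST sets are disjoint and neither alternative is nullable — no conflict.

No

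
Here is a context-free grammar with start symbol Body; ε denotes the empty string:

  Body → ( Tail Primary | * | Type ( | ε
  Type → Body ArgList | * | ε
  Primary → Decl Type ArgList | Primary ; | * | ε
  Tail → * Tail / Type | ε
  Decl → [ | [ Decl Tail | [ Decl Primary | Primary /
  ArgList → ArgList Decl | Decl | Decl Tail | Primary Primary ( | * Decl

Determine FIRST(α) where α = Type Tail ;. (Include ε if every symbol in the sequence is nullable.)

{ (, *, /, ;, [ }

Add FIRST(Type)\{ε} = { (, *, /, ;, [ }; Type is nullable, continue.
Add FIRST(Tail)\{ε} = { * }; Tail is nullable, continue.
; is a terminal; add {;} and stop.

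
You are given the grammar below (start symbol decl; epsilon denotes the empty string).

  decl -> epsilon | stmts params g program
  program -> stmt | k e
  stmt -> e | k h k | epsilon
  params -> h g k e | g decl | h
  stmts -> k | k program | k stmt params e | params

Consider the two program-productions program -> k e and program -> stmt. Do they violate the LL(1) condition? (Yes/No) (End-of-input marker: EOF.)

Yes

FIRST(k e) = { k } and FIRST(stmt) = { e, k, epsilon }.
Both contain k, so the two alternatives are not disjoint — LL(1) conflict.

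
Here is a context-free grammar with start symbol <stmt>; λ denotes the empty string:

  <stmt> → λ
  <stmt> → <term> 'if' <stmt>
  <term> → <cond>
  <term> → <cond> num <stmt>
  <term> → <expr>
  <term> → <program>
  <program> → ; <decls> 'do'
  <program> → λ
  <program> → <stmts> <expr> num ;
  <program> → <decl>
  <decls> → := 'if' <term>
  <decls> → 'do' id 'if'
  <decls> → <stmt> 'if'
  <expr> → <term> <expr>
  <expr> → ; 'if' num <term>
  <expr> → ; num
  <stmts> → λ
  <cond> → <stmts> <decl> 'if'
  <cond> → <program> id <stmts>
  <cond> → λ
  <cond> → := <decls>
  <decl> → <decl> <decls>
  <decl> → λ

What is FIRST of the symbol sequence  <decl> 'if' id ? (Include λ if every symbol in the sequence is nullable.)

{ 'do', 'if', :=, ;, id, num }

Add FIRST(<decl>)\{λ} = { 'do', 'if', :=, ;, id, num }; <decl> is nullable, continue.
'if' is a terminal; add {'if'} and stop.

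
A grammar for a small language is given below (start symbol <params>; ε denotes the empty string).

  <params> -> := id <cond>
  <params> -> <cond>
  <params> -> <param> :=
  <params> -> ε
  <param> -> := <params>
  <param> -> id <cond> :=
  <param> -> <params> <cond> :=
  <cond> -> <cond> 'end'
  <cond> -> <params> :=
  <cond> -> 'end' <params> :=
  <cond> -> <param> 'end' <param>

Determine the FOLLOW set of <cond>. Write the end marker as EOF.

{ EOF, 'end', :=, id }

In <params> -> := id <cond>: <cond> is at the end, add FOLLOW(<params>) = { EOF, 'end', :=, id }.
In <params> -> <cond>: <cond> is at the end, add FOLLOW(<params>) = { EOF, 'end', :=, id }.
In <param> -> id <cond> :=: add FIRST(:=) = { := }.
In <param> -> <params> <cond> :=: add FIRST(:=) = { := }.
In <cond> -> <cond> 'end': add FIRST('end') = { 'end' }.
Union: FOLLOW(<cond>) = { EOF, 'end', :=, id }.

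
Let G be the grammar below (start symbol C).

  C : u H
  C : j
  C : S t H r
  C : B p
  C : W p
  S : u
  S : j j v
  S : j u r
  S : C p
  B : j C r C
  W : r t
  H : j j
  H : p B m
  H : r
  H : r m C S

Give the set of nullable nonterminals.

{ } (none)

No nonterminal has an empty production or an RHS whose symbols are all nullable.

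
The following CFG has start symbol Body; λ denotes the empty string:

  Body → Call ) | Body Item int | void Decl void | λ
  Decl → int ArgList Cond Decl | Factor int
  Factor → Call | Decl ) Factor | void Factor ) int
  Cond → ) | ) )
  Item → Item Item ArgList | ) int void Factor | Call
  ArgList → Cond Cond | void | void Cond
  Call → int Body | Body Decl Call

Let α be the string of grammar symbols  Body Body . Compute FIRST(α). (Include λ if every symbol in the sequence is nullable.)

Add FIRST(Body)\{λ} = { ), int, void }; Body is nullable, continue.
Add FIRST(Body)\{λ} = { ), int, void }; Body is nullable, continue.
Every symbol is nullable, so include λ.

{ ), int, void, λ }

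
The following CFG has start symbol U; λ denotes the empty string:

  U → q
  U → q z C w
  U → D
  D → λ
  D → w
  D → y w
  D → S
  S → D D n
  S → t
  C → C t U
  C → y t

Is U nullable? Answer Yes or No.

Yes

U → D and each of D is nullable, so U ⇒* λ.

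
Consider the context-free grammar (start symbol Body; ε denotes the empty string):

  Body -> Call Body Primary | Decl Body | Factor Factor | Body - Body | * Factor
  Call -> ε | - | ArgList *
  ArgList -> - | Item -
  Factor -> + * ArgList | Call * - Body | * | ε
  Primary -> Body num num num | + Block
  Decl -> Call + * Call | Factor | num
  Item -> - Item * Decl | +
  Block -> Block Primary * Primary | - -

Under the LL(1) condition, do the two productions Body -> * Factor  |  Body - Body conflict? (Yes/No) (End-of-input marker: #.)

Yes

FIRST(* Factor) = { * } and FIRST(Body - Body) = { *, +, -, num }.
Both contain *, so the two alternatives are not disjoint — LL(1) conflict.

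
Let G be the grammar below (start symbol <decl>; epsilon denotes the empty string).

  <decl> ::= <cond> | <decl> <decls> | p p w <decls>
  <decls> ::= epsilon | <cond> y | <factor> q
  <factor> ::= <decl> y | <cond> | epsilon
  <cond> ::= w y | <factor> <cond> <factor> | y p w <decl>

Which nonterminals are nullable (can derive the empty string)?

Directly nullable (have an epsilon-production): <decls>, <factor>.
No other nonterminal has a production whose RHS symbols are all nullable.

{ <decls>, <factor> }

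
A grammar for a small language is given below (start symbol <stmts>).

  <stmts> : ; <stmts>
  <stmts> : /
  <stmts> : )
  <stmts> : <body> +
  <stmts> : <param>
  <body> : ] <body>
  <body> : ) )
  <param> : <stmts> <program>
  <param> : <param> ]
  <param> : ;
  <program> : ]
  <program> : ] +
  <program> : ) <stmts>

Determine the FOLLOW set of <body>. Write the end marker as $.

{ + }

In <stmts> : <body> +: add FIRST(+) = { + }.
In <body> : ] <body>: <body> is at the end, add FOLLOW(<body>) = { + }.
Union: FOLLOW(<body>) = { + }.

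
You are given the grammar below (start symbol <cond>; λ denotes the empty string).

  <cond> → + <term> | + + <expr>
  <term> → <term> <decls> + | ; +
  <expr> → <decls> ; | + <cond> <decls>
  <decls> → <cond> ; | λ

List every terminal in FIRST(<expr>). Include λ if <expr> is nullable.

From <expr> → <decls> ;: <decls> nullable, take FIRST(<decls>) ∪ {;} = { +, ; }.
<expr> → + <cond> <decls> contributes {+}.
Union: FIRST(<expr>) = { +, ; }.

{ +, ; }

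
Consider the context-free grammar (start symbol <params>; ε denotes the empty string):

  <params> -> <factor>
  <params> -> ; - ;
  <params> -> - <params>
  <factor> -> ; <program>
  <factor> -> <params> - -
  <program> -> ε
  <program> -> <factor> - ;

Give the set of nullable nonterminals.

{ <program> }

Directly nullable (have an ε-production): <program>.
No other nonterminal has a production whose RHS symbols are all nullable.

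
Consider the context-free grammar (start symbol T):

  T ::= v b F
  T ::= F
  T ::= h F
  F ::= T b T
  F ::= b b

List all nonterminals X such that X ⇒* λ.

No nonterminal has an empty production or an RHS whose symbols are all nullable.

{ } (none)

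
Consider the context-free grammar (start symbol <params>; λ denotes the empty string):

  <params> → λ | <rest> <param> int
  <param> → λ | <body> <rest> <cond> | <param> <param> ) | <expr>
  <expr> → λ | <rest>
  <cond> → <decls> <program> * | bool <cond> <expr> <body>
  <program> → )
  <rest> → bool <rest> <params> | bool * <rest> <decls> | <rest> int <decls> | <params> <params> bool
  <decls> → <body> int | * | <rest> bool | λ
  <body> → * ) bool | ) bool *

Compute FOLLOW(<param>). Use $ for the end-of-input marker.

In <params> → <rest> <param> int: add FIRST(int) = { int }.
In <param> → <param> <param> ): add FIRST(<param> )) = { ), *, bool }.
In <param> → <param> <param> ): add FIRST()) = { ) }.
Union: FOLLOW(<param>) = { ), *, bool, int }.

{ ), *, bool, int }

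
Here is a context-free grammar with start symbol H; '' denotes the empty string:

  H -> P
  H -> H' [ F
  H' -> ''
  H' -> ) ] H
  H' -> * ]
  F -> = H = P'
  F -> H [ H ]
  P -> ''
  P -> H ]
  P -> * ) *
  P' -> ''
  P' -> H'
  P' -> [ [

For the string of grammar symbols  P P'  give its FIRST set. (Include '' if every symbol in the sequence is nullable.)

Add FIRST(P)\{''} = { ), *, [, ] }; P is nullable, continue.
Add FIRST(P')\{''} = { ), *, [ }; P' is nullable, continue.
Every symbol is nullable, so include ''.

{ ), *, [, ], '' }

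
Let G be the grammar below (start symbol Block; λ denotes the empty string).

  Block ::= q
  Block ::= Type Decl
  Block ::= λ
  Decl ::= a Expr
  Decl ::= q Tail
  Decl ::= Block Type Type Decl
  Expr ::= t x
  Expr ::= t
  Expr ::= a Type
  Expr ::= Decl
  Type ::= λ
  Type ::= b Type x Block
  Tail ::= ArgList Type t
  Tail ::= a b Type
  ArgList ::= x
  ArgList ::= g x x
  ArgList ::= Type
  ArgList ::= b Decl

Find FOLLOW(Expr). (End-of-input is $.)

In Decl ::= a Expr: Expr is at the end, add FOLLOW(Decl) = { $, a, b, q, t, x }.
Union: FOLLOW(Expr) = { $, a, b, q, t, x }.

{ $, a, b, q, t, x }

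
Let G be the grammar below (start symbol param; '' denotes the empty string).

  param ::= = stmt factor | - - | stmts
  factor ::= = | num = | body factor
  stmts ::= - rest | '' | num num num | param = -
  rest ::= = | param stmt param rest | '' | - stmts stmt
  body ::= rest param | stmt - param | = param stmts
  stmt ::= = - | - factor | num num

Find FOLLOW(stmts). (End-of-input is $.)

In param ::= stmts: stmts is at the end, add FOLLOW(param) = { $, -, =, num }.
In rest ::= - stmts stmt: add FIRST(stmt) = { -, =, num }.
In body ::= = param stmts: stmts is at the end, add FOLLOW(body) = { -, =, num }.
Union: FOLLOW(stmts) = { $, -, =, num }.

{ $, -, =, num }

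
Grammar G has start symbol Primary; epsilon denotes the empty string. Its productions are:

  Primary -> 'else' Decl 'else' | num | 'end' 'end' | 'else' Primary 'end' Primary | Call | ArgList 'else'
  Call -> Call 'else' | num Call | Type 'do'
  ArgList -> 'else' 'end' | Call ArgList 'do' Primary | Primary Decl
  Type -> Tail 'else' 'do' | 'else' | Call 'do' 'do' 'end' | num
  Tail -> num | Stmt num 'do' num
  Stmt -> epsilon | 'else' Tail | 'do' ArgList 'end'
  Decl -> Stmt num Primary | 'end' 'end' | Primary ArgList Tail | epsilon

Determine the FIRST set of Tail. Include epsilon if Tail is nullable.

Tail -> num contributes {num}.
From Tail -> Stmt num 'do' num: Stmt nullable, take FIRST(Stmt) ∪ {num} = { 'do', 'else', num }.
Union: FIRST(Tail) = { 'do', 'else', num }.

{ 'do', 'else', num }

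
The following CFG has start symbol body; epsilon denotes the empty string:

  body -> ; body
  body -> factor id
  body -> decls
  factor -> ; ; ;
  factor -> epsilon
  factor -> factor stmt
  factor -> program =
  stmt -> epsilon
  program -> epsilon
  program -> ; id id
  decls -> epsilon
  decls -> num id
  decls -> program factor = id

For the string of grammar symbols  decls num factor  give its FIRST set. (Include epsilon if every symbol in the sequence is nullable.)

Add FIRST(decls)\{epsilon} = { ;, =, num }; decls is nullable, continue.
num is a terminal; add {num} and stop.

{ ;, =, num }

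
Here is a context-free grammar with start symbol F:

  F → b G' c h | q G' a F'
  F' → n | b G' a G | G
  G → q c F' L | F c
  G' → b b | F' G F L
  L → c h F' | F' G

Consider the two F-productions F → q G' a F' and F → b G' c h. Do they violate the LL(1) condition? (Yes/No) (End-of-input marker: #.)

No

FIRST(q G' a F') = { q } and FIRST(b G' c h) = { b }.
The FIRST sets are disjoint and neither alternative is nullable — no conflict.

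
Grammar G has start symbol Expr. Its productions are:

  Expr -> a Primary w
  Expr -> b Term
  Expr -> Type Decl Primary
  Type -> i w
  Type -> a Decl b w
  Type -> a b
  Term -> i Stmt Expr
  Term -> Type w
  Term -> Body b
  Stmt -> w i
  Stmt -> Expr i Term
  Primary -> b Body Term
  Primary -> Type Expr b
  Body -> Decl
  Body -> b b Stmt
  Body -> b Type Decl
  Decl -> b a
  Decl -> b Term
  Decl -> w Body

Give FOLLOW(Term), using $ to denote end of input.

{ $, a, b, i, w }

In Expr -> b Term: Term is at the end, add FOLLOW(Expr) = { $, a, b, i, w }.
In Stmt -> Expr i Term: Term is at the end, add FOLLOW(Stmt) = { a, b, i, w }.
In Primary -> b Body Term: Term is at the end, add FOLLOW(Primary) = { $, a, b, i, w }.
In Decl -> b Term: Term is at the end, add FOLLOW(Decl) = { a, b, i, w }.
Union: FOLLOW(Term) = { $, a, b, i, w }.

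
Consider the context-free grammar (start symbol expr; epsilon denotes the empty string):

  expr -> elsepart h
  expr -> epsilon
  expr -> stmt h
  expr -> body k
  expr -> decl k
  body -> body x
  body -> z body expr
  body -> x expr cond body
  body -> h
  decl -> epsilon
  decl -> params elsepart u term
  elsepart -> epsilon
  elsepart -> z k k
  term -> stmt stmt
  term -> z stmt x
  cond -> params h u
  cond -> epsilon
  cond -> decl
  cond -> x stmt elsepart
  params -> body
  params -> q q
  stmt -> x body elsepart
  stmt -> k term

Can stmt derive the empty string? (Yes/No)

Nullable nonterminals: cond, decl, elsepart, expr.
No production of stmt has an RHS whose symbols are all nullable, so stmt is not nullable.

No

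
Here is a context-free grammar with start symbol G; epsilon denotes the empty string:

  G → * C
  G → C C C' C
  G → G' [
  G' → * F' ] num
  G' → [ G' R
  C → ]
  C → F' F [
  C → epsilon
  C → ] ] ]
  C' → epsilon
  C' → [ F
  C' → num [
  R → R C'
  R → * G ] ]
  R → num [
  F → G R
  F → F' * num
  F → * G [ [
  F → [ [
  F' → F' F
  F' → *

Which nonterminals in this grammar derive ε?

Directly nullable (have an epsilon-production): C, C'.
G → C C C' C with every symbol nullable, so G is nullable.
No other nonterminal has a production whose RHS symbols are all nullable.

{ C, C', G }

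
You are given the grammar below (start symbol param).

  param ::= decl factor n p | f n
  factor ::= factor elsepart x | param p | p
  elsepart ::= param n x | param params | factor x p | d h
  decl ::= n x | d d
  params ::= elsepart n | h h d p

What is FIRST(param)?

From param ::= decl factor n p: add FIRST(decl) = { d, n }.
param ::= f n contributes {f}.
Union: FIRST(param) = { d, f, n }.

{ d, f, n }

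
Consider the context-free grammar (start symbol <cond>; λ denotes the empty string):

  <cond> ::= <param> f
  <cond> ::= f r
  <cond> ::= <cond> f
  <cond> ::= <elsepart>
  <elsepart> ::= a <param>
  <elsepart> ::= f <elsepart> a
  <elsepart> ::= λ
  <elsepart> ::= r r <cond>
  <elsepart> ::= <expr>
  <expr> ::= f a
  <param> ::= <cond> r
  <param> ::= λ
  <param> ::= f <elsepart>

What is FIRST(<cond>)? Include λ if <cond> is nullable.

{ a, f, r, λ }

From <cond> ::= <param> f: <param> nullable, take FIRST(<param>) ∪ {f} = { a, f, r }.
<cond> ::= f r contributes {f}.
From <cond> ::= <cond> f: <cond> nullable, take FIRST(<cond>) ∪ {f} = { a, f, r }.
From <cond> ::= <elsepart>: add FIRST(<elsepart>) = { a, f, r, λ } (including λ since <elsepart> is nullable).
Union: FIRST(<cond>) = { a, f, r, λ }.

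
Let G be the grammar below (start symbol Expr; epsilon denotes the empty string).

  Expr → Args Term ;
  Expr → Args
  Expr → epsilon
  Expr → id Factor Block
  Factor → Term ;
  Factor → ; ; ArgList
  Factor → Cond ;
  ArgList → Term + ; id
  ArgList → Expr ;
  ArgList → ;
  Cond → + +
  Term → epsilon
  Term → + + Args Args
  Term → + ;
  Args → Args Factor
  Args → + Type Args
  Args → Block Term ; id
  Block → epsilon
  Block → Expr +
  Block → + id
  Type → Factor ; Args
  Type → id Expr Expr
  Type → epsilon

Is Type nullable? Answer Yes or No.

Yes

Type has an epsilon-production, so Type ⇒ epsilon.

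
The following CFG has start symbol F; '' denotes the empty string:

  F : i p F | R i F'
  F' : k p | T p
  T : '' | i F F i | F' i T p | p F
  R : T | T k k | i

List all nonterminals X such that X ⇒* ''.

{ R, T }

Directly nullable (have an ''-production): T.
R : T with every symbol nullable, so R is nullable.
No other nonterminal has a production whose RHS symbols are all nullable.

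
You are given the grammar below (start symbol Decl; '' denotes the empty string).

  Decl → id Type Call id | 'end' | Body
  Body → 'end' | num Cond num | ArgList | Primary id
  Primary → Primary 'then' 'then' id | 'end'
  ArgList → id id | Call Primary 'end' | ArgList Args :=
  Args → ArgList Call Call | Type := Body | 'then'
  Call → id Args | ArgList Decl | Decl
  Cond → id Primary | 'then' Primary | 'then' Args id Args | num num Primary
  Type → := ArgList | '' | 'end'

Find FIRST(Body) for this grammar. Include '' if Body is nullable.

{ 'end', id, num }

Body → 'end' contributes {'end'}.
Body → num Cond num contributes {num}.
From Body → ArgList: add FIRST(ArgList) = { 'end', id, num }.
From Body → Primary id: add FIRST(Primary) = { 'end' }.
Union: FIRST(Body) = { 'end', id, num }.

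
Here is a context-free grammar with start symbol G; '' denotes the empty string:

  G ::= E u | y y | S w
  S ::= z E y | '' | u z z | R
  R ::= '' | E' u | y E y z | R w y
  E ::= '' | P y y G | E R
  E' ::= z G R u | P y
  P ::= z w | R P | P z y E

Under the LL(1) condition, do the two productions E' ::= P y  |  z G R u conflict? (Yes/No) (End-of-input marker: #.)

FIRST(P y) = { w, y, z } and FIRST(z G R u) = { z }.
Both contain z, so the two alternatives are not disjoint — LL(1) conflict.

Yes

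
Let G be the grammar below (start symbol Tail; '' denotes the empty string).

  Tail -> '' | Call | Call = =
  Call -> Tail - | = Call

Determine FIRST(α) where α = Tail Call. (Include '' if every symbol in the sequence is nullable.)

{ -, = }

Add FIRST(Tail)\{''} = { -, = }; Tail is nullable, continue.
Add FIRST(Call) = { -, = }; Call is not nullable, stop.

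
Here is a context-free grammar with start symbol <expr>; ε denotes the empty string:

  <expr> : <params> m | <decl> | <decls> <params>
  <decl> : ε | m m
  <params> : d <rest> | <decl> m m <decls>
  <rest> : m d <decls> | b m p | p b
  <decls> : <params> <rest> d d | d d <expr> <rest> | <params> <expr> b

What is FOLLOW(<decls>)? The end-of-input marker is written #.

In <expr> : <decls> <params>: add FIRST(<params>) = { d, m }.
In <params> : <decl> m m <decls>: <decls> is at the end, add FOLLOW(<params>) = { #, b, d, m, p }.
In <rest> : m d <decls>: <decls> is at the end, add FOLLOW(<rest>) = { #, b, d, m, p }.
Union: FOLLOW(<decls>) = { #, b, d, m, p }.

{ #, b, d, m, p }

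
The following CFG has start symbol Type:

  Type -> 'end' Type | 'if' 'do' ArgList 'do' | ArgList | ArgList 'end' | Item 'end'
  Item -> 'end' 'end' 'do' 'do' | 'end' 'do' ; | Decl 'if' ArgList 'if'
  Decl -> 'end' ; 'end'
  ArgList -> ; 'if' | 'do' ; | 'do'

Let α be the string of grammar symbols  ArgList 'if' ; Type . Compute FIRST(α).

Add FIRST(ArgList) = { 'do', ; }; ArgList is not nullable, stop.

{ 'do', ; }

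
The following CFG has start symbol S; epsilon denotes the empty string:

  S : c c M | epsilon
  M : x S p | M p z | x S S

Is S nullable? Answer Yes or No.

Yes

S has an epsilon-production, so S ⇒ epsilon.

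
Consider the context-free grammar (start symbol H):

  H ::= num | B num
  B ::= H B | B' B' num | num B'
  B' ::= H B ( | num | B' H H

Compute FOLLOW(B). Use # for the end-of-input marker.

In H ::= B num: add FIRST(num) = { num }.
In B ::= H B: B is at the end, add FOLLOW(B) = { (, num }.
In B' ::= H B (: add FIRST(() = { ( }.
Union: FOLLOW(B) = { (, num }.

{ (, num }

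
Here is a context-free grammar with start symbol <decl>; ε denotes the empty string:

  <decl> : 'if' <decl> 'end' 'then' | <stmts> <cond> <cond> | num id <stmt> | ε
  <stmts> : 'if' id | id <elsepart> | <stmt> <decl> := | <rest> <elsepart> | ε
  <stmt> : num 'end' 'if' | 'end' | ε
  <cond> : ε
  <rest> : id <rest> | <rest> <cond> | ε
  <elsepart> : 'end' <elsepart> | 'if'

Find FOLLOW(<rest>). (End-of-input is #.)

In <stmts> : <rest> <elsepart>: add FIRST(<elsepart>) = { 'end', 'if' }.
In <rest> : id <rest>: <rest> is at the end, add FOLLOW(<rest>) = { 'end', 'if' }.
In <rest> : <rest> <cond>: add FIRST(<cond>)\{ε} = {  }.
  Since <cond> is nullable, also add FOLLOW(<rest>) = { 'end', 'if' }.
Union: FOLLOW(<rest>) = { 'end', 'if' }.

{ 'end', 'if' }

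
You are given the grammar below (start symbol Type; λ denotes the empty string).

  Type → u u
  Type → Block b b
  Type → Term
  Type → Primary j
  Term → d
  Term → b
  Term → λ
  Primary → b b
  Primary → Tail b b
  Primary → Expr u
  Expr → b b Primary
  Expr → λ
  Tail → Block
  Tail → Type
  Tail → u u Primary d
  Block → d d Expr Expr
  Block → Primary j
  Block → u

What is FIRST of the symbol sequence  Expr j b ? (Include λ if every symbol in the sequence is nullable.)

{ b, j }

Add FIRST(Expr)\{λ} = { b }; Expr is nullable, continue.
j is a terminal; add {j} and stop.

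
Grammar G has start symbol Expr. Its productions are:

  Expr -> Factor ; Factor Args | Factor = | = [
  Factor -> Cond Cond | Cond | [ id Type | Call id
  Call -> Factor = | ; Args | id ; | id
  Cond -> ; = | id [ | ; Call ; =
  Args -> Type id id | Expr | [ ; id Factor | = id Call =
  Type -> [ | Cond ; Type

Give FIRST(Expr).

From Expr -> Factor ; Factor Args: add FIRST(Factor) = { ;, [, id }.
From Expr -> Factor =: add FIRST(Factor) = { ;, [, id }.
Expr -> = [ contributes {=}.
Union: FIRST(Expr) = { ;, =, [, id }.

{ ;, =, [, id }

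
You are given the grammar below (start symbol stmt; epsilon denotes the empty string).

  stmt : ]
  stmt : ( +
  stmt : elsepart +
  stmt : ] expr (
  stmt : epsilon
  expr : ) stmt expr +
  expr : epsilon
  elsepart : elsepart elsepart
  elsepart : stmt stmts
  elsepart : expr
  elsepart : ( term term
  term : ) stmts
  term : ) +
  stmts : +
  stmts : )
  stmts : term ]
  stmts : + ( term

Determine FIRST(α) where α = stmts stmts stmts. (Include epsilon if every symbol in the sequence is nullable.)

{ ), + }

Add FIRST(stmts) = { ), + }; stmts is not nullable, stop.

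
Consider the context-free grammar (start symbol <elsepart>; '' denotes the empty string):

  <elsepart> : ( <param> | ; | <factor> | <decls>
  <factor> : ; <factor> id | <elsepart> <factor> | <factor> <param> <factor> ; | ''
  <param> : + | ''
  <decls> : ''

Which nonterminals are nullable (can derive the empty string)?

{ <decls>, <elsepart>, <factor>, <param> }

Directly nullable (have an ''-production): <factor>, <param>, <decls>.
<elsepart> : <factor> with every symbol nullable, so <elsepart> is nullable.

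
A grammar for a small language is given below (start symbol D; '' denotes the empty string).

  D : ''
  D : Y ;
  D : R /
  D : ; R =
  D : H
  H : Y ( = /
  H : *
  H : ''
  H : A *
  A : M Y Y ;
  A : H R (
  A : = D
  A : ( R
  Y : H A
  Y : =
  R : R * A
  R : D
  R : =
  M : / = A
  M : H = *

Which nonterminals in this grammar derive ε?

Directly nullable (have an ''-production): D, H.
R : D with every symbol nullable, so R is nullable.
No other nonterminal has a production whose RHS symbols are all nullable.

{ D, H, R }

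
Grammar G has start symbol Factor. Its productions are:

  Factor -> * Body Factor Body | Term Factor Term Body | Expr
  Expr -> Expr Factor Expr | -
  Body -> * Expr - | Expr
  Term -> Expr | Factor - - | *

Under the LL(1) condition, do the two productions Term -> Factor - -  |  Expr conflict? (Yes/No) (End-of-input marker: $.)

FIRST(Factor - -) = { *, - } and FIRST(Expr) = { - }.
Both contain -, so the two alternatives are not disjoint — LL(1) conflict.

Yes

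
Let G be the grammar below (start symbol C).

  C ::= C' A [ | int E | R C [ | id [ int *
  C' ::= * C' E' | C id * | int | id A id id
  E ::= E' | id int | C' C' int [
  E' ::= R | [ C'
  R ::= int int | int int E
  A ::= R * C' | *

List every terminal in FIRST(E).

From E ::= E': add FIRST(E') = { [, int }.
E ::= id int contributes {id}.
From E ::= C' C' int [: add FIRST(C') = { *, id, int }.
Union: FIRST(E) = { *, [, id, int }.

{ *, [, id, int }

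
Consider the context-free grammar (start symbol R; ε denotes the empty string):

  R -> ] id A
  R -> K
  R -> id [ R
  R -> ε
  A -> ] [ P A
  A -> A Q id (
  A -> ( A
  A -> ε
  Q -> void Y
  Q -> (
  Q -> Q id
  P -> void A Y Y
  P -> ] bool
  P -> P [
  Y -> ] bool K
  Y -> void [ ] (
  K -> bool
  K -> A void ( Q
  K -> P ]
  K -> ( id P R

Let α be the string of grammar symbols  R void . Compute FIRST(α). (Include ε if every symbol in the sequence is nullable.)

Add FIRST(R)\{ε} = { (, ], bool, id, void }; R is nullable, continue.
void is a terminal; add {void} and stop.

{ (, ], bool, id, void }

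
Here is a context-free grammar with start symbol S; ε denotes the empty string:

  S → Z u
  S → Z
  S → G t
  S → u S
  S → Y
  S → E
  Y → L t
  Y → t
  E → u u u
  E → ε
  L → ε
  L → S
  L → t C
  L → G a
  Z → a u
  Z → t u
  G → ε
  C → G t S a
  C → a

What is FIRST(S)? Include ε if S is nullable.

{ a, t, u, ε }

From S → Z u: add FIRST(Z) = { a, t }.
From S → Z: add FIRST(Z) = { a, t }.
From S → G t: G nullable, take FIRST(G) ∪ {t} = { t }.
S → u S contributes {u}.
From S → Y: add FIRST(Y) = { a, t, u }.
From S → E: add FIRST(E) = { u, ε } (including ε since E is nullable).
Union: FIRST(S) = { a, t, u, ε }.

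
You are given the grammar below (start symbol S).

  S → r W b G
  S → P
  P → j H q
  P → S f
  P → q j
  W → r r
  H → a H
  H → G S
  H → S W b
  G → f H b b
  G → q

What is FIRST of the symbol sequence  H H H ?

Add FIRST(H) = { a, f, j, q, r }; H is not nullable, stop.

{ a, f, j, q, r }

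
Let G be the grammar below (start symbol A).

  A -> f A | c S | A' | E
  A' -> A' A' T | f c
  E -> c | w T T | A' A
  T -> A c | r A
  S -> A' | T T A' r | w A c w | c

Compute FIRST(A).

A -> f A contributes {f}.
A -> c S contributes {c}.
From A -> A': add FIRST(A') = { f }.
From A -> E: add FIRST(E) = { c, f, w }.
Union: FIRST(A) = { c, f, w }.

{ c, f, w }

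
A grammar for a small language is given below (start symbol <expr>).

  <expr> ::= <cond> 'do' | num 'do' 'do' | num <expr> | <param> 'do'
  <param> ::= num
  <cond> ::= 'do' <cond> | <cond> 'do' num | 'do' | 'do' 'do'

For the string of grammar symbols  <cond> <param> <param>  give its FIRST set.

{ 'do' }

Add FIRST(<cond>) = { 'do' }; <cond> is not nullable, stop.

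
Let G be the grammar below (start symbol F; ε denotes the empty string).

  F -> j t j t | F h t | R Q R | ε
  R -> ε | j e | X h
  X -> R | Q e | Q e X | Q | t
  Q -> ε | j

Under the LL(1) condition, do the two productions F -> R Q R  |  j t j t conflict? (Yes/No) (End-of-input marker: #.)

Yes

FIRST(R Q R) = { e, h, j, t, ε } and FIRST(j t j t) = { j }.
Both contain j, so the two alternatives are not disjoint — LL(1) conflict.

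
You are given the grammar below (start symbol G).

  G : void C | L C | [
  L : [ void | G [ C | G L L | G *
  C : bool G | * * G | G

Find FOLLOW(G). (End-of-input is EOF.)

{ EOF, *, [, bool, void }

G is the start symbol, so EOF ∈ FOLLOW(G).
In L : G [ C: add FIRST([ C) = { [ }.
In L : G L L: add FIRST(L L) = { [, void }.
In L : G *: add FIRST(*) = { * }.
In C : bool G: G is at the end, add FOLLOW(C) = { EOF, *, [, bool, void }.
In C : * * G: G is at the end, add FOLLOW(C) = { EOF, *, [, bool, void }.
In C : G: G is at the end, add FOLLOW(C) = { EOF, *, [, bool, void }.
Union: FOLLOW(G) = { EOF, *, [, bool, void }.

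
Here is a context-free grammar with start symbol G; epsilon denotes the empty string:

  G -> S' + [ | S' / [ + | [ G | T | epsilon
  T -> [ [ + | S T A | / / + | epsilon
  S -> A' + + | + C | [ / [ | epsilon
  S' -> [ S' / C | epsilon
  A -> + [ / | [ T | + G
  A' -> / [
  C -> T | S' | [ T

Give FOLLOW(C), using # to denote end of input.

{ +, /, [ }

In S -> + C: C is at the end, add FOLLOW(S) = { +, /, [ }.
In S' -> [ S' / C: C is at the end, add FOLLOW(S') = { +, /, [ }.
Union: FOLLOW(C) = { +, /, [ }.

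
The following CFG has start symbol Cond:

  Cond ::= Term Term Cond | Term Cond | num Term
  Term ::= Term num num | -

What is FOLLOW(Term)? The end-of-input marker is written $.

In Cond ::= Term Term Cond: add FIRST(Term Cond) = { - }.
In Cond ::= Term Term Cond: add FIRST(Cond) = { -, num }.
In Cond ::= Term Cond: add FIRST(Cond) = { -, num }.
In Cond ::= num Term: Term is at the end, add FOLLOW(Cond) = { $ }.
In Term ::= Term num num: add FIRST(num num) = { num }.
Union: FOLLOW(Term) = { $, -, num }.

{ $, -, num }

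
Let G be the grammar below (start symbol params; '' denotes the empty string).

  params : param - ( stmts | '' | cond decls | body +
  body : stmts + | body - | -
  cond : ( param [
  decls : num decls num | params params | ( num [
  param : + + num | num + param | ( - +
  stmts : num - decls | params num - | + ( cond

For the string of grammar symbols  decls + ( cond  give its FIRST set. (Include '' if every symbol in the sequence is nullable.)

Add FIRST(decls)\{''} = { (, +, -, num }; decls is nullable, continue.
+ is a terminal; add {+} and stop.

{ (, +, -, num }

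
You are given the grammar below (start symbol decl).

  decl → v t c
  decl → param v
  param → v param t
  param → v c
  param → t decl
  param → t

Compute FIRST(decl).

{ t, v }

decl → v t c contributes {v}.
From decl → param v: add FIRST(param) = { t, v }.
Union: FIRST(decl) = { t, v }.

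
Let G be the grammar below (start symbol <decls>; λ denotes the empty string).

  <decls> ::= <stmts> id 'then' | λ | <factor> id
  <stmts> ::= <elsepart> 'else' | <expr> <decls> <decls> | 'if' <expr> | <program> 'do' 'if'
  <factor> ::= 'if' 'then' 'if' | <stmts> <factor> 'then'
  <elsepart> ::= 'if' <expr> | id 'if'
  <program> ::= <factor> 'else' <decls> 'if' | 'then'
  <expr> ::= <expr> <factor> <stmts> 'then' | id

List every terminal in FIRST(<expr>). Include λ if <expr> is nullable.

{ id }

From <expr> ::= <expr> <factor> <stmts> 'then': add FIRST(<expr>) = { id }.
<expr> ::= id contributes {id}.
Union: FIRST(<expr>) = { id }.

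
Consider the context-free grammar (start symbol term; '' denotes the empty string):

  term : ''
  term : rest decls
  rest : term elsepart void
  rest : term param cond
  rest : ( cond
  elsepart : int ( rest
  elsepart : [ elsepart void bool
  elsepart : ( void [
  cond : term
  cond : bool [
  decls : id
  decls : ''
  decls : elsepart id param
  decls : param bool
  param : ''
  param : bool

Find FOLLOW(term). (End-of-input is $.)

{ $, (, [, bool, id, int, void }

term is the start symbol, so $ ∈ FOLLOW(term).
In rest : term elsepart void: add FIRST(elsepart void) = { (, [, int }.
In rest : term param cond: add FIRST(param cond)\{''} = { (, [, bool, id, int }.
  Since param cond is nullable, also add FOLLOW(rest) = { $, (, [, bool, id, int, void }.
In cond : term: term is at the end, add FOLLOW(cond) = { $, (, [, bool, id, int, void }.
Union: FOLLOW(term) = { $, (, [, bool, id, int, void }.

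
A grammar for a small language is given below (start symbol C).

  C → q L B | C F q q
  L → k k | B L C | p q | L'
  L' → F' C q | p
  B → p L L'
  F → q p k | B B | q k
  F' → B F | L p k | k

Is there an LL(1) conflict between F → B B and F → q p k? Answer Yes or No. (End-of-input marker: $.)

No

FIRST(B B) = { p } and FIRST(q p k) = { q }.
The FIRST sets are disjoint and neither alternative is nullable — no conflict.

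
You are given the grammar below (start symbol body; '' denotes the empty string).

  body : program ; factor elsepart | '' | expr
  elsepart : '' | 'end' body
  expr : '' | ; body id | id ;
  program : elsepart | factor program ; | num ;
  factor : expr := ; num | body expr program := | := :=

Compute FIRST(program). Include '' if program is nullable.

From program : elsepart: add FIRST(elsepart) = { 'end', '' } (including '' since elsepart is nullable).
From program : factor program ;: add FIRST(factor) = { 'end', :=, ;, id, num }.
program : num ; contributes {num}.
Union: FIRST(program) = { 'end', :=, ;, id, num, '' }.

{ 'end', :=, ;, id, num, '' }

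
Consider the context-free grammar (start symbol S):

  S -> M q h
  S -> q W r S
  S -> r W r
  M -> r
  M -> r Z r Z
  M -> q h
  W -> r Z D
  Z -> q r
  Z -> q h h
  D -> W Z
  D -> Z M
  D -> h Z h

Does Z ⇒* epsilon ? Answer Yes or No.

No nonterminal in this grammar is nullable.
No production of Z has an RHS whose symbols are all nullable, so Z is not nullable.

No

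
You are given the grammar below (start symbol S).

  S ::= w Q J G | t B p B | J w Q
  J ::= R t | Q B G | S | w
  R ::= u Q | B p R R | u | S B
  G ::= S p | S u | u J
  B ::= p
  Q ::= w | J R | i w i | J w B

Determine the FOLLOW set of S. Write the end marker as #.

{ #, i, p, t, u, w }

S is the start symbol, so # ∈ FOLLOW(S).
In J ::= S: S is at the end, add FOLLOW(J) = { #, i, p, t, u, w }.
In R ::= S B: add FIRST(B) = { p }.
In G ::= S p: add FIRST(p) = { p }.
In G ::= S u: add FIRST(u) = { u }.
Union: FOLLOW(S) = { #, i, p, t, u, w }.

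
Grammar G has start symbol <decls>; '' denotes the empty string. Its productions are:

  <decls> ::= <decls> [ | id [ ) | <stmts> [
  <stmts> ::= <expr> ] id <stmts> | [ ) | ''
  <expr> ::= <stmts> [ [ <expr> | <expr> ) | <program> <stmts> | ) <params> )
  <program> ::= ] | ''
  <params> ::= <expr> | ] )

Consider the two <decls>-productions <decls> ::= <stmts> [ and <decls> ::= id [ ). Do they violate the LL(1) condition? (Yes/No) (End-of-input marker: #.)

No

FIRST(<stmts> [) = { ), [, ] } and FIRST(id [ )) = { id }.
The FIRST sets are disjoint and neither alternative is nullable — no conflict.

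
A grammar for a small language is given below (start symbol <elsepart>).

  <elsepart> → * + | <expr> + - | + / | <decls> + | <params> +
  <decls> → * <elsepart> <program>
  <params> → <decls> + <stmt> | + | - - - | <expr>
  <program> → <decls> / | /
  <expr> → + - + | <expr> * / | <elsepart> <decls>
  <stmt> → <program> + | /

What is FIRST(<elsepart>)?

{ *, +, - }

<elsepart> → * + contributes {*}.
From <elsepart> → <expr> + -: add FIRST(<expr>) = { *, +, - }.
<elsepart> → + / contributes {+}.
From <elsepart> → <decls> +: add FIRST(<decls>) = { * }.
From <elsepart> → <params> +: add FIRST(<params>) = { *, +, - }.
Union: FIRST(<elsepart>) = { *, +, - }.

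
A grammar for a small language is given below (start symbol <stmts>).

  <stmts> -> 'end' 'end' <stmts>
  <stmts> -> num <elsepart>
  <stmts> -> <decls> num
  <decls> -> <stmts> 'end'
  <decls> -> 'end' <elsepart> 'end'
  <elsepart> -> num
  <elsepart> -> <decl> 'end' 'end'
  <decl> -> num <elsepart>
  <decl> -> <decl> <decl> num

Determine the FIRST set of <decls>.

From <decls> -> <stmts> 'end': add FIRST(<stmts>) = { 'end', num }.
<decls> -> 'end' <elsepart> 'end' contributes {'end'}.
Union: FIRST(<decls>) = { 'end', num }.

{ 'end', num }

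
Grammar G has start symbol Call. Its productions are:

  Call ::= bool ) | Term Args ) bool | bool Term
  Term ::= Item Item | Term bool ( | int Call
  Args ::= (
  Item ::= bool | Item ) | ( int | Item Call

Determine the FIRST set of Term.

From Term ::= Item Item: add FIRST(Item) = { (, bool }.
From Term ::= Term bool (: add FIRST(Term) = { (, bool, int }.
Term ::= int Call contributes {int}.
Union: FIRST(Term) = { (, bool, int }.

{ (, bool, int }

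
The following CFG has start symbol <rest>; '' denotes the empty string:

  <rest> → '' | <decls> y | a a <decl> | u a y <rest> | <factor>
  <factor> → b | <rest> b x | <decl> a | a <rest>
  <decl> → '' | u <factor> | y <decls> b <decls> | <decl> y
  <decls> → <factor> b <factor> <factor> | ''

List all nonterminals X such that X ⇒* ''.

{ <decl>, <decls>, <rest> }

Directly nullable (have an ''-production): <rest>, <decl>, <decls>.
No other nonterminal has a production whose RHS symbols are all nullable.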